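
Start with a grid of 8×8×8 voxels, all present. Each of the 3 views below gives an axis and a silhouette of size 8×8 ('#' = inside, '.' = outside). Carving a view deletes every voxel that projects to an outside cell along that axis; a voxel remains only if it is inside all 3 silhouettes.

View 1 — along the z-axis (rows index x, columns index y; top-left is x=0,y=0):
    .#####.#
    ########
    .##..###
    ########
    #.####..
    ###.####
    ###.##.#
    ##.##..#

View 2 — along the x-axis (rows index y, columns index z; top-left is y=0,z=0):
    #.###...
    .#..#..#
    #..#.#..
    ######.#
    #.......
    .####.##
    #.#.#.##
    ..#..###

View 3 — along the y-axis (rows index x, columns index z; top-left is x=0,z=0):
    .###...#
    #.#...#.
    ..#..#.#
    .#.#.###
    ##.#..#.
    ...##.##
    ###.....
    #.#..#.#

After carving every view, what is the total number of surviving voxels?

before carving: 512 voxels (8×8×8)
after view 1 [z-axis, 50 of 64 cells solid] → remaining = 400
after view 2 [x-axis, 33 of 64 cells solid] → remaining = 198
after view 3 [y-axis, 30 of 64 cells solid] → remaining = 97

97 voxels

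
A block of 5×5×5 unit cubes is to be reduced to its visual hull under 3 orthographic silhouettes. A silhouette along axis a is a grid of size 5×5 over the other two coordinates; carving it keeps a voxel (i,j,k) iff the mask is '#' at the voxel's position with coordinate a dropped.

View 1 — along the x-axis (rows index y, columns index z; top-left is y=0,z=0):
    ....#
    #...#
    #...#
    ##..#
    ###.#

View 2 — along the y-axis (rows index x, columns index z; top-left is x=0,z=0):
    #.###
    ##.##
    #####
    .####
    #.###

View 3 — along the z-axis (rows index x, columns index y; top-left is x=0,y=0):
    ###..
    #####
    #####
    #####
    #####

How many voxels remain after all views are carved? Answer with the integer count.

start: 5×5×5 = 125 voxels
carve view 1 (along x, YZ-mask fill 12/25): 60 voxels remain
carve view 2 (along y, XZ-mask fill 21/25): 51 voxels remain
carve view 3 (along z, XY-mask fill 23/25): 46 voxels remain

remaining voxels: 46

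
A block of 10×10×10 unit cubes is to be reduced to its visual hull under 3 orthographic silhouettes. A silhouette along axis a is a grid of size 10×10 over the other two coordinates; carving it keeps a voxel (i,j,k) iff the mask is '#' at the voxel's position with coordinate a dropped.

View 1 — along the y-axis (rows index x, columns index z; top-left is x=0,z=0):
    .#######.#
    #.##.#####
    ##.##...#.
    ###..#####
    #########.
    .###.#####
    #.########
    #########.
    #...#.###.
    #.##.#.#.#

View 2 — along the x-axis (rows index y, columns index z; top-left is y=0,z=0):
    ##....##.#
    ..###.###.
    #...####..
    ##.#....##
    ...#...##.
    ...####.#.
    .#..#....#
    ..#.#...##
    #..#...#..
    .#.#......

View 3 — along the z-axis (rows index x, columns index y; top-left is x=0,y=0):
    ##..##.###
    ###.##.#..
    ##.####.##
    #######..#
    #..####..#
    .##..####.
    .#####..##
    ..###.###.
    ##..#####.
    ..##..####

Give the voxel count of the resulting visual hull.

206 voxels

full grid |V| = 1000
V1 y: intersect with XZ mask (75 set) -- 750 left
V2 x: intersect with YZ mask (41 set) -- 307 left
V3 z: intersect with XY mask (67 set) -- 206 left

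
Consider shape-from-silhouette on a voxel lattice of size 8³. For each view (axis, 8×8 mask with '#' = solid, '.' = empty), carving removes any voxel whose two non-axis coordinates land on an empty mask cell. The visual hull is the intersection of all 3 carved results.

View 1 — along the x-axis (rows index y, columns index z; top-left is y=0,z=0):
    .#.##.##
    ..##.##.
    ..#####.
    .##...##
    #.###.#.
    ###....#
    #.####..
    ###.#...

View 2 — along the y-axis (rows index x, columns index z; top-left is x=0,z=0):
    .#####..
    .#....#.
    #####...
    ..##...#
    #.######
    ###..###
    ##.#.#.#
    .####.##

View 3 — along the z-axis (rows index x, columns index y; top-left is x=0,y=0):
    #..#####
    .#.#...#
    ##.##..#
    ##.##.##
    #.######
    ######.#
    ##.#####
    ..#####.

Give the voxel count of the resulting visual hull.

initial block: 8^3 = 512
[1] x-view keeps 36 columns → grid now 288
[2] y-view keeps 39 columns → grid now 179
[3] z-view keeps 46 columns → grid now 133

remaining voxels: 133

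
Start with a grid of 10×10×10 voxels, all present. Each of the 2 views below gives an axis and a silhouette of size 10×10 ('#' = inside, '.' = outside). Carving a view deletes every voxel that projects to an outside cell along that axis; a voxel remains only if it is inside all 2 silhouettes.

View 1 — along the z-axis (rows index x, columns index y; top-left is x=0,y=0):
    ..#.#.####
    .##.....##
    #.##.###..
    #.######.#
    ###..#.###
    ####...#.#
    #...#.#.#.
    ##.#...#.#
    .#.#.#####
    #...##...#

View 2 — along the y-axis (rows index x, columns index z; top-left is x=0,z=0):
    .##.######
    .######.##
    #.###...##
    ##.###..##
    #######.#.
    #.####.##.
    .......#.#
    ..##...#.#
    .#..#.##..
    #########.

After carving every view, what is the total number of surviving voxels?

voxel count = 362

full grid |V| = 1000
[1] z-view keeps 57 columns → grid now 570
[2] y-view keeps 63 columns → grid now 362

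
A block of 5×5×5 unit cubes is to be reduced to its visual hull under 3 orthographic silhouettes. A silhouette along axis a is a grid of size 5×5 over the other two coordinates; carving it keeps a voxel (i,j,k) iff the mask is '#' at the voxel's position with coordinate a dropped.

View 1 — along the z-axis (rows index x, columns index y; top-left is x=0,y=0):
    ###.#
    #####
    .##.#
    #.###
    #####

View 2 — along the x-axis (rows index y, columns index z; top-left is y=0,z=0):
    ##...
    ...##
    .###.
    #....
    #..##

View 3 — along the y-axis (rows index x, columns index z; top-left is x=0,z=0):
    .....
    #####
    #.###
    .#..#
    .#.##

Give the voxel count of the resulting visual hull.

full grid |V| = 125
V1 z: intersect with XY mask (21 set) -- 105 left
V2 x: intersect with YZ mask (11 set) -- 49 left
V3 y: intersect with XZ mask (14 set) -- 28 left

voxel count = 28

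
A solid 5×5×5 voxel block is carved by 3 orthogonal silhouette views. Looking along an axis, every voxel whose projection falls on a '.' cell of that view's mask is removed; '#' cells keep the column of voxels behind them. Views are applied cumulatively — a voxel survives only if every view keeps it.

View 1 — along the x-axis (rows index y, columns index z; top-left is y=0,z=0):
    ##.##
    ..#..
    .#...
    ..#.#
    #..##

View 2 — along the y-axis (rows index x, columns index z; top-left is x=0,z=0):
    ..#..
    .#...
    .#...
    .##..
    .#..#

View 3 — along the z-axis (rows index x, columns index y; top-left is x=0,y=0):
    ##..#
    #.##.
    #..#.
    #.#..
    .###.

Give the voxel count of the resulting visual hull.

voxel count = 8

full grid |V| = 125
step 1: project along x, AND mask (11/25) → |grid| = 55
step 2: project along y, AND mask (7/25) → |grid| = 15
step 3: project along z, AND mask (13/25) → |grid| = 8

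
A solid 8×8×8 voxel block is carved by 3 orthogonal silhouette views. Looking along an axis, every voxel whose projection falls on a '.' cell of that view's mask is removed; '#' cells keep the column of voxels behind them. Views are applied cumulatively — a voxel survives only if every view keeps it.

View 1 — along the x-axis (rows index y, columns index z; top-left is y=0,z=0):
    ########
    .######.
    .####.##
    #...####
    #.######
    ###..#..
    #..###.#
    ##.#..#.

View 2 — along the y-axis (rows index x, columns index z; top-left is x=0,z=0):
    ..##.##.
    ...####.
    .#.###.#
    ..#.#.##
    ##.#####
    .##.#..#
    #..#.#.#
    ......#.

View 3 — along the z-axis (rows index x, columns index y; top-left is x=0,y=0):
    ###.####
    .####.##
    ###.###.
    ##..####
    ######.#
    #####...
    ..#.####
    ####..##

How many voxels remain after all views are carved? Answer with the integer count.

full grid |V| = 512
step 1: project along x, AND mask (45/64) → |grid| = 360
step 2: project along y, AND mask (33/64) → |grid| = 187
step 3: project along z, AND mask (48/64) → |grid| = 148

148 voxels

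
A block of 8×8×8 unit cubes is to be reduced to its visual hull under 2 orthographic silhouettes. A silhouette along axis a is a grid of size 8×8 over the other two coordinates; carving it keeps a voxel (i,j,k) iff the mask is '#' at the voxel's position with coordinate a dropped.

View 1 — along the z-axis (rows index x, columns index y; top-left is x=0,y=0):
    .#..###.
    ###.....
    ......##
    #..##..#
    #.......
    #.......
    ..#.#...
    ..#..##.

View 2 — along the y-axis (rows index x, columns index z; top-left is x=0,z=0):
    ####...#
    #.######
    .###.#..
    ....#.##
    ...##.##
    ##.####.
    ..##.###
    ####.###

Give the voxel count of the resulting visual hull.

start: 8×8×8 = 512 voxels
V1 z: intersect with XY mask (20 set) -- 160 left
V2 y: intersect with XZ mask (41 set) -- 102 left

|visual hull| = 102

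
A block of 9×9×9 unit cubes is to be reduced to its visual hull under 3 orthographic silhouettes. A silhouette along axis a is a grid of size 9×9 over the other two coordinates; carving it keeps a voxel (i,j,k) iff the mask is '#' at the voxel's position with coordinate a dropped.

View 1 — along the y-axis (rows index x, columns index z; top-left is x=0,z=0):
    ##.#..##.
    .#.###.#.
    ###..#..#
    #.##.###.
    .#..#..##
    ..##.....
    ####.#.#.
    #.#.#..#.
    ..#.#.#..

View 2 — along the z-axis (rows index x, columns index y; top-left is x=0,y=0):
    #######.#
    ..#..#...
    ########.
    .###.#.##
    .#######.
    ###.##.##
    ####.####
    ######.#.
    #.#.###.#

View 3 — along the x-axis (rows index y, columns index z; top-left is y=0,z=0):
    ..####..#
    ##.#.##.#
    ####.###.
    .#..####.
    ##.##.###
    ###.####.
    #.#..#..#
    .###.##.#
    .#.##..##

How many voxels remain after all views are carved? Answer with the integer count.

start: 9×9×9 = 729 voxels
  1. axis=1 (XZ plane), |mask|=40  ⇒  voxels=360
  2. axis=2 (XY plane), |mask|=59  ⇒  voxels=262
  3. axis=0 (YZ plane), |mask|=52  ⇒  voxels=171

voxel count = 171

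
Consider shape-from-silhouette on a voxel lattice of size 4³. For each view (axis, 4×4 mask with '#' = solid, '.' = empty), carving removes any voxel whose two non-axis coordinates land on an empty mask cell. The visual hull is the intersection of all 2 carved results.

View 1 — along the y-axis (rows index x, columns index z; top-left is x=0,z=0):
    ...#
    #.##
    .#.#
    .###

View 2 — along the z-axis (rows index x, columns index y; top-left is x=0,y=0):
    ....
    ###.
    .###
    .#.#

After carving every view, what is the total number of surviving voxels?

21 voxels

before carving: 64 voxels (4×4×4)
[1] y-view keeps 9 columns → grid now 36
[2] z-view keeps 8 columns → grid now 21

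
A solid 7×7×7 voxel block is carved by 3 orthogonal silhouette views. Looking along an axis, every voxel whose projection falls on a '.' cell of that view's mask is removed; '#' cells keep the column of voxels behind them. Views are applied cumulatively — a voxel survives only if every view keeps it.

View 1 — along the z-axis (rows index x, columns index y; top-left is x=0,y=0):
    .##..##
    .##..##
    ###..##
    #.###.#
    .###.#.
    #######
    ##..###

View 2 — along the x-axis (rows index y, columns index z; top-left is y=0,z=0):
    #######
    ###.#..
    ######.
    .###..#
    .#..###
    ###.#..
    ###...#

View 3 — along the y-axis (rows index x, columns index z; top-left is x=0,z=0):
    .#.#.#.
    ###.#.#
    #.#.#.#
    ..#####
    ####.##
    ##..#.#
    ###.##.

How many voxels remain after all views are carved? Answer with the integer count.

remaining voxels: 110

initial block: 7^3 = 343
  1. axis=2 (XY plane), |mask|=34  ⇒  voxels=238
  2. axis=0 (YZ plane), |mask|=33  ⇒  voxels=160
  3. axis=1 (XZ plane), |mask|=32  ⇒  voxels=110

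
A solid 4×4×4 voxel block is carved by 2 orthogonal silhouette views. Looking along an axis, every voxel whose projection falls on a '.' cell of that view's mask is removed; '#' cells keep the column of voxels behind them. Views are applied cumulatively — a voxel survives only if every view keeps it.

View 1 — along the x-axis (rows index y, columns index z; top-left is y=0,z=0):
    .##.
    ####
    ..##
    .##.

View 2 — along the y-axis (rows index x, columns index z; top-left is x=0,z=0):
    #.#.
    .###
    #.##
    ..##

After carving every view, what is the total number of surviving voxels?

before carving: 64 voxels (4×4×4)
V1 x: intersect with YZ mask (10 set) -- 40 left
V2 y: intersect with XZ mask (10 set) -- 27 left

|visual hull| = 27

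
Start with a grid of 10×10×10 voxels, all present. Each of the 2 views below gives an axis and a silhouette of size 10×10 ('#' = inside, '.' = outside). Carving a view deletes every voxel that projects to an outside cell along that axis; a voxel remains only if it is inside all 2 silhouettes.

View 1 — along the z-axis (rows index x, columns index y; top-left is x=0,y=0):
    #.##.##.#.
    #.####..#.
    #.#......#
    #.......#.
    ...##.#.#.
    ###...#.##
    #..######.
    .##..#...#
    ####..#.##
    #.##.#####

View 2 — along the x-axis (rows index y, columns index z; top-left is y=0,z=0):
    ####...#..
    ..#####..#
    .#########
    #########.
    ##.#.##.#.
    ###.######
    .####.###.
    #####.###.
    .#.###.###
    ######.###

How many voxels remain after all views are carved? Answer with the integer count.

voxel count = 397

full grid |V| = 1000
  1. axis=2 (XY plane), |mask|=53  ⇒  voxels=530
  2. axis=0 (YZ plane), |mask|=75  ⇒  voxels=397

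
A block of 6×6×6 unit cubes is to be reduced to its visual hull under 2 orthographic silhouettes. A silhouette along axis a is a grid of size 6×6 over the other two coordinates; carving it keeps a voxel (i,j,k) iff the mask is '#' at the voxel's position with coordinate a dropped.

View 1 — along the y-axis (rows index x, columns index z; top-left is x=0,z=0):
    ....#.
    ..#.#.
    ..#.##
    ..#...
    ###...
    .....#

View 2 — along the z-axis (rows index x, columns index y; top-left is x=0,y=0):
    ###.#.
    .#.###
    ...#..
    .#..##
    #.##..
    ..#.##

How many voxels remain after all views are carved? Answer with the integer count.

full grid |V| = 216
step 1: project along y, AND mask (11/36) → |grid| = 66
step 2: project along z, AND mask (18/36) → |grid| = 30

30 voxels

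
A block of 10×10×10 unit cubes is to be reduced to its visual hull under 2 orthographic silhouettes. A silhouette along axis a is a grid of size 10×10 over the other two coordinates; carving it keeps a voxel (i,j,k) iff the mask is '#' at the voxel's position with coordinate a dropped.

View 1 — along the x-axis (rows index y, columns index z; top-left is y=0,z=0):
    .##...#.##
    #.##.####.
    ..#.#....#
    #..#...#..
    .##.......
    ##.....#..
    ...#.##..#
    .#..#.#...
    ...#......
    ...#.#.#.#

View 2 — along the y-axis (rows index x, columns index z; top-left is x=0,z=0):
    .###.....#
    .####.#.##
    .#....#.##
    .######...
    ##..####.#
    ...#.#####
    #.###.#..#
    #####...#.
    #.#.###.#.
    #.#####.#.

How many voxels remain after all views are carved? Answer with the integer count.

full grid |V| = 1000
  1. axis=0 (YZ plane), |mask|=35  ⇒  voxels=350
  2. axis=1 (XZ plane), |mask|=59  ⇒  voxels=207

remaining voxels: 207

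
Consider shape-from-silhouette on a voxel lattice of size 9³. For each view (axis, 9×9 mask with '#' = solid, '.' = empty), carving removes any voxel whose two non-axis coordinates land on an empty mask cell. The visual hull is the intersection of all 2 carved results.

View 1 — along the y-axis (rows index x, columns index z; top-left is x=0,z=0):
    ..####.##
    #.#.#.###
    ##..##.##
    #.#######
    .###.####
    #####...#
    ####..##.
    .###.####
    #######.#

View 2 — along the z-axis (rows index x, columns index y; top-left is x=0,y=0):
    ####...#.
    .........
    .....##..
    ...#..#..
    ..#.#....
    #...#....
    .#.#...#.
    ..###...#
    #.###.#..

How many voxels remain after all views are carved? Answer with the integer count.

start: 9×9×9 = 729 voxels
after view 1 [y-axis, 60 of 81 cells solid] → remaining = 540
after view 2 [z-axis, 25 of 81 cells solid] → remaining = 170

voxel count = 170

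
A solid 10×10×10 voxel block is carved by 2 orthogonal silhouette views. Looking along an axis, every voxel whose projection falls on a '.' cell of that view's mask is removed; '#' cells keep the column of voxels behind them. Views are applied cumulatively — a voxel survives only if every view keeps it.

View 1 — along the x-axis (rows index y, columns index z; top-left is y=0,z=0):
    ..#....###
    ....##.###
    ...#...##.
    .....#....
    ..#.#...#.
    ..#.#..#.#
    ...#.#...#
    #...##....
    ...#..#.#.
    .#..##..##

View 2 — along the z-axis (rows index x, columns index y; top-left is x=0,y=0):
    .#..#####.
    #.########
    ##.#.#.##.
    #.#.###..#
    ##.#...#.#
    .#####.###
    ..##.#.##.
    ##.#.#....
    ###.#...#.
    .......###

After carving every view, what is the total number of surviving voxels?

before carving: 1000 voxels (10×10×10)
step 1: project along x, AND mask (34/100) → |grid| = 340
step 2: project along z, AND mask (57/100) → |grid| = 194

|visual hull| = 194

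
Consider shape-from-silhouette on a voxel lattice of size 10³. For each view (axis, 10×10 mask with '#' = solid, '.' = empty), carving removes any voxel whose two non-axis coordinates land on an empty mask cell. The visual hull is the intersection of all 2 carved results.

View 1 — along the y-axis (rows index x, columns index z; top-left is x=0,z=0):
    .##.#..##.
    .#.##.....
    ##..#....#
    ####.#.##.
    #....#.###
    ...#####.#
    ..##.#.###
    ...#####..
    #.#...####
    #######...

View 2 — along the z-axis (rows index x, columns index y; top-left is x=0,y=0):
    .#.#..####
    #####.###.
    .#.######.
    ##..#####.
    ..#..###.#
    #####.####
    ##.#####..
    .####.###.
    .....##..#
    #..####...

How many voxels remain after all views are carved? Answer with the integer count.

initial block: 10^3 = 1000
carve view 1 (along y, XZ-mask fill 54/100): 540 voxels remain
carve view 2 (along z, XY-mask fill 64/100): 340 voxels remain

voxel count = 340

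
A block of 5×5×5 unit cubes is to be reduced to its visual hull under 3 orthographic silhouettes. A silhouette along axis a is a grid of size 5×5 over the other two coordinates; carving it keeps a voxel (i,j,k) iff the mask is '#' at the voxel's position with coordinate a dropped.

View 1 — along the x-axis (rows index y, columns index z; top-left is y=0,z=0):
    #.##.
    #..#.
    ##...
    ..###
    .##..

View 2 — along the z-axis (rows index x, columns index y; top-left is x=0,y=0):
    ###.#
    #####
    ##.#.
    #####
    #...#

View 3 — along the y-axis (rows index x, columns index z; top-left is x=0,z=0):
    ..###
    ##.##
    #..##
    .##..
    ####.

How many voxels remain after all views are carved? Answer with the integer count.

voxel count = 29

before carving: 125 voxels (5×5×5)
  1. axis=0 (YZ plane), |mask|=12  ⇒  voxels=60
  2. axis=2 (XY plane), |mask|=19  ⇒  voxels=46
  3. axis=1 (XZ plane), |mask|=16  ⇒  voxels=29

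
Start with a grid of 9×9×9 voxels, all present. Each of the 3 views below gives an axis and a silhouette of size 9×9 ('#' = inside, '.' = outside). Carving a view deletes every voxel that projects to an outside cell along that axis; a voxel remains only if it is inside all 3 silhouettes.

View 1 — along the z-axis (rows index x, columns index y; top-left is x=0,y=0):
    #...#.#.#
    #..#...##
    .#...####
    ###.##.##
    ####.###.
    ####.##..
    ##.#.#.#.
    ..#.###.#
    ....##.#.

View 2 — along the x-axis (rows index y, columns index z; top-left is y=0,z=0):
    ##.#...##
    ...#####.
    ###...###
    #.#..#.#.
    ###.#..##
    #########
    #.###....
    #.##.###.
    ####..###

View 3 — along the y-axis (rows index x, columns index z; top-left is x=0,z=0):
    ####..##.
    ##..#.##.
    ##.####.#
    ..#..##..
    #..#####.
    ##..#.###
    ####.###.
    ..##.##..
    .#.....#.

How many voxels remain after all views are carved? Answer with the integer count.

full grid |V| = 729
step 1: project along z, AND mask (46/81) → |grid| = 414
step 2: project along x, AND mask (52/81) → |grid| = 273
step 3: project along y, AND mask (46/81) → |grid| = 157

157 voxels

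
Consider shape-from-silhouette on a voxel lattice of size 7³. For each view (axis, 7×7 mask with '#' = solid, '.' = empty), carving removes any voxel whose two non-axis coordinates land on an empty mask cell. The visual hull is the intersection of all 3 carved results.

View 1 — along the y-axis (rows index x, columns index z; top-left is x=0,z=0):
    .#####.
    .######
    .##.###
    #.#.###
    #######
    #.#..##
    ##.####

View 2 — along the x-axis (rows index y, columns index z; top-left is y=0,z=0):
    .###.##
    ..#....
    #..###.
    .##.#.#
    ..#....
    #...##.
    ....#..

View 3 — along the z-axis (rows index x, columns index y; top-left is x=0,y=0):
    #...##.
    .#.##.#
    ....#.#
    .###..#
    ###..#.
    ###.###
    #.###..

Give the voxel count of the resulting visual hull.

full grid |V| = 343
after view 1 [y-axis, 38 of 49 cells solid] → remaining = 266
after view 2 [x-axis, 19 of 49 cells solid] → remaining = 107
after view 3 [z-axis, 27 of 49 cells solid] → remaining = 57

voxel count = 57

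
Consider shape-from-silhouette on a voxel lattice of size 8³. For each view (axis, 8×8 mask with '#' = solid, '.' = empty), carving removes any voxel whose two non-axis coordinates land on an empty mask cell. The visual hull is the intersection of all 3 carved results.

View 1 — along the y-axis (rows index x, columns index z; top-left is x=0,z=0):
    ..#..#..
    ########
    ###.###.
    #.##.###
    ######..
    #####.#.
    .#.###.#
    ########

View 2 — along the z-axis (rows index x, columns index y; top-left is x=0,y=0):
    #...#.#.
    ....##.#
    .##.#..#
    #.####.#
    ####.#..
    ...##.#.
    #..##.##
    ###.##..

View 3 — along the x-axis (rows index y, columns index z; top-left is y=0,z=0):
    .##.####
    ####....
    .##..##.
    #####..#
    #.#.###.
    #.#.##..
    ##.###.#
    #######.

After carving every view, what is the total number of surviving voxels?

voxel count = 137

initial block: 8^3 = 512
  1. axis=1 (XZ plane), |mask|=47  ⇒  voxels=376
  2. axis=2 (XY plane), |mask|=34  ⇒  voxels=203
  3. axis=0 (YZ plane), |mask|=42  ⇒  voxels=137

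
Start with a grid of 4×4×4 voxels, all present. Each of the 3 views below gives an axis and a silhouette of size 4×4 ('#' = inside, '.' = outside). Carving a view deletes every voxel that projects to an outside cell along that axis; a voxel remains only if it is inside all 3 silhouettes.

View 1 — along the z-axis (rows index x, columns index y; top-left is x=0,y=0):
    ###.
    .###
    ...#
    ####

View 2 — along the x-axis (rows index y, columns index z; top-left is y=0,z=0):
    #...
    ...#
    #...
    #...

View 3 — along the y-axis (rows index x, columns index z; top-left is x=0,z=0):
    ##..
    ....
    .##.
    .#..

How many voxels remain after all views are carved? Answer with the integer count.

full grid |V| = 64
  1. axis=2 (XY plane), |mask|=11  ⇒  voxels=44
  2. axis=0 (YZ plane), |mask|=4  ⇒  voxels=11
  3. axis=1 (XZ plane), |mask|=5  ⇒  voxels=2

2 voxels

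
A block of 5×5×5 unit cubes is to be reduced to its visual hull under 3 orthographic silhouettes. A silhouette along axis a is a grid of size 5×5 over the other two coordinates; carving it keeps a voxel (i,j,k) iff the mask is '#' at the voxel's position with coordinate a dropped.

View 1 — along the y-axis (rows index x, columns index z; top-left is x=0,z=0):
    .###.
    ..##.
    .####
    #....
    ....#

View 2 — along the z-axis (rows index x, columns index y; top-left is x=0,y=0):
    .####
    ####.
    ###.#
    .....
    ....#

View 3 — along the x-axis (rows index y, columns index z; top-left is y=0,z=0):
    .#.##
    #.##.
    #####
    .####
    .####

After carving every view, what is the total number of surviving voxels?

initial block: 5^3 = 125
  1. axis=1 (XZ plane), |mask|=11  ⇒  voxels=55
  2. axis=2 (XY plane), |mask|=13  ⇒  voxels=37
  3. axis=0 (YZ plane), |mask|=19  ⇒  voxels=32

voxel count = 32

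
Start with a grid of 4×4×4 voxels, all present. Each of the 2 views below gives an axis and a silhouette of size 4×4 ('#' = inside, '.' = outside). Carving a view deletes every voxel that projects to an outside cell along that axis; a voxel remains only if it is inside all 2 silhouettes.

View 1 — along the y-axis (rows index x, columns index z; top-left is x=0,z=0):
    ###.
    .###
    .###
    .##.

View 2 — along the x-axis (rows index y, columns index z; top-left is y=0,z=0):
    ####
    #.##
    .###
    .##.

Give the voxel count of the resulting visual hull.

before carving: 64 voxels (4×4×4)
  1. axis=1 (XZ plane), |mask|=11  ⇒  voxels=44
  2. axis=0 (YZ plane), |mask|=12  ⇒  voxels=36

|visual hull| = 36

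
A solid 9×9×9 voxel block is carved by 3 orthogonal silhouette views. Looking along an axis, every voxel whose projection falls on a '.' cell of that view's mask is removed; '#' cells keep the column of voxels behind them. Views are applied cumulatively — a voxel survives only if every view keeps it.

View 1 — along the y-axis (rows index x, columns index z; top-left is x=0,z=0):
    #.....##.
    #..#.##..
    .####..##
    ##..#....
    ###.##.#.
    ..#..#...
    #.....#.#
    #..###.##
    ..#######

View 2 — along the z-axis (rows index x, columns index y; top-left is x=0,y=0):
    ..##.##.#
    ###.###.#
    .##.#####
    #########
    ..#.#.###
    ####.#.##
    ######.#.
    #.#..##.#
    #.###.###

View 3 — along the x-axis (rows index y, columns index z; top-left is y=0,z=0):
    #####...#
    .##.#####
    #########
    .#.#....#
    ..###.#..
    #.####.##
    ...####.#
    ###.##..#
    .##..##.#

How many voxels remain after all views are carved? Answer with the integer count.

before carving: 729 voxels (9×9×9)
V1 y: intersect with XZ mask (40 set) -- 360 left
V2 z: intersect with XY mask (59 set) -- 256 left
V3 x: intersect with YZ mask (52 set) -- 165 left

|visual hull| = 165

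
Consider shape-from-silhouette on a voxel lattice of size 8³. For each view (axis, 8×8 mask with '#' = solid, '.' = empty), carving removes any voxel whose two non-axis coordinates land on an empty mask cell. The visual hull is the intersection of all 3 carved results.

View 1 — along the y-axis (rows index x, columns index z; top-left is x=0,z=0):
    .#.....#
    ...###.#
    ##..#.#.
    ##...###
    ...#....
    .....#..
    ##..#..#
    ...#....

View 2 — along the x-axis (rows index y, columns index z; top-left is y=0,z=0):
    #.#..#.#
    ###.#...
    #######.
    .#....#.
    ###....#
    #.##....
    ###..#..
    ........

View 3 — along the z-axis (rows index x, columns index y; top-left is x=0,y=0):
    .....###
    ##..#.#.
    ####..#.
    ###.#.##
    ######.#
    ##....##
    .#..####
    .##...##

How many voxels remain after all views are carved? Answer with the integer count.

remaining voxels: 47

initial block: 8^3 = 512
  1. axis=1 (XZ plane), |mask|=22  ⇒  voxels=176
  2. axis=0 (YZ plane), |mask|=28  ⇒  voxels=71
  3. axis=2 (XY plane), |mask|=38  ⇒  voxels=47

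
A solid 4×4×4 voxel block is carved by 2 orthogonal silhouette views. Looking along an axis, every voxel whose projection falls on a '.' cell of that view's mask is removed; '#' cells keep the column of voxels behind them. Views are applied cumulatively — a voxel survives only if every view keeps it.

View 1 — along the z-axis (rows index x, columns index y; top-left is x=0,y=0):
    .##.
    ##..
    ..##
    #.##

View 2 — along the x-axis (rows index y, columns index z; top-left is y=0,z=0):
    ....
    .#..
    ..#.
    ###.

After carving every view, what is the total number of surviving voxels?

11 voxels

start: 4×4×4 = 64 voxels
after view 1 [z-axis, 9 of 16 cells solid] → remaining = 36
after view 2 [x-axis, 5 of 16 cells solid] → remaining = 11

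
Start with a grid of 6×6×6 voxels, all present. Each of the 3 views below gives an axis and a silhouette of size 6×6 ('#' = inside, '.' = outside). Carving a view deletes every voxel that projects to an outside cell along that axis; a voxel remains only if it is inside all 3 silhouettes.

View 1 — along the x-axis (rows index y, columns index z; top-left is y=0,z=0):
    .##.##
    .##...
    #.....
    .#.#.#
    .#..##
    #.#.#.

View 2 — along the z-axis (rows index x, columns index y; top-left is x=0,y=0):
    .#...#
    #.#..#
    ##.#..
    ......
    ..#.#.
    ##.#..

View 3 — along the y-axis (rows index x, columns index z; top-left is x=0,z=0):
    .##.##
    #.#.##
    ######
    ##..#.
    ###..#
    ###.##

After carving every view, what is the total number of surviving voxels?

before carving: 216 voxels (6×6×6)
step 1: project along x, AND mask (16/36) → |grid| = 96
step 2: project along z, AND mask (13/36) → |grid| = 35
step 3: project along y, AND mask (26/36) → |grid| = 31

remaining voxels: 31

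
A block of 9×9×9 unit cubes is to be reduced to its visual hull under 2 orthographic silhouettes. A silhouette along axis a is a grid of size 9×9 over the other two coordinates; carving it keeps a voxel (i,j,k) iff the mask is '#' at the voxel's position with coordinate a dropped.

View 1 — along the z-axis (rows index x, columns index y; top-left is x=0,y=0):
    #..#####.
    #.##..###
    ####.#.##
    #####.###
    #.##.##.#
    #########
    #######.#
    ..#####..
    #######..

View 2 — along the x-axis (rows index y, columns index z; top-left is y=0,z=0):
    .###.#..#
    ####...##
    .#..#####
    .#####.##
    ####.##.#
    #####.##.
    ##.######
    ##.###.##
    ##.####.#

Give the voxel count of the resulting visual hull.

413 voxels

initial block: 9^3 = 729
step 1: project along z, AND mask (62/81) → |grid| = 558
step 2: project along x, AND mask (60/81) → |grid| = 413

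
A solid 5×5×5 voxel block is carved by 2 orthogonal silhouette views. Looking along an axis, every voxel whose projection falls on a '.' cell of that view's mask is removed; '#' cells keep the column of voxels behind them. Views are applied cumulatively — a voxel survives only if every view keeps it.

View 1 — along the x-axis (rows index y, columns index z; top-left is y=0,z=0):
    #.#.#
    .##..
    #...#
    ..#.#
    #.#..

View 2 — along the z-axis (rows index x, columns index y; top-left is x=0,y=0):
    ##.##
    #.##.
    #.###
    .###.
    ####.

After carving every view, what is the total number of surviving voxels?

40 voxels

before carving: 125 voxels (5×5×5)
after view 1 [x-axis, 11 of 25 cells solid] → remaining = 55
after view 2 [z-axis, 18 of 25 cells solid] → remaining = 40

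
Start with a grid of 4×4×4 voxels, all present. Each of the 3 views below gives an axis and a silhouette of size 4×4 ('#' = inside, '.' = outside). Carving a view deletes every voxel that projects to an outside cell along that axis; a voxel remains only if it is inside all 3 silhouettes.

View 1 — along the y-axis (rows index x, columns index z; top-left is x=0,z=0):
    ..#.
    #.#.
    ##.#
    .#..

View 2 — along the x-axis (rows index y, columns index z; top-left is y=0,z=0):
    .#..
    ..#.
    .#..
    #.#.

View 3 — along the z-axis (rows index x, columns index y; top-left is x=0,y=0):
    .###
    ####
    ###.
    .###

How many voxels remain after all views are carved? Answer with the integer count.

remaining voxels: 8

before carving: 64 voxels (4×4×4)
after view 1 [y-axis, 7 of 16 cells solid] → remaining = 28
after view 2 [x-axis, 5 of 16 cells solid] → remaining = 10
after view 3 [z-axis, 13 of 16 cells solid] → remaining = 8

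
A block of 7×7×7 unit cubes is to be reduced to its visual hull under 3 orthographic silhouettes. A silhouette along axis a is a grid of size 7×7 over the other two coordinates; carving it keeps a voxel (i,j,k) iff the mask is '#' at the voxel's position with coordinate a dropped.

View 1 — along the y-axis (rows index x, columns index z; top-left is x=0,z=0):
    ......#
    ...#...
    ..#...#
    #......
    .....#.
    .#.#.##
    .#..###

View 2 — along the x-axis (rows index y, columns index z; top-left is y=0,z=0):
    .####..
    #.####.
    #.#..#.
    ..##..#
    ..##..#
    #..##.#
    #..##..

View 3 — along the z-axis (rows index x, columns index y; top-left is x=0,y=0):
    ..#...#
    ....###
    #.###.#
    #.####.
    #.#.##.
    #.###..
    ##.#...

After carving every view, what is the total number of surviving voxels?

|visual hull| = 24

initial block: 7^3 = 343
carve view 1 (along y, XZ-mask fill 14/49): 98 voxels remain
carve view 2 (along x, YZ-mask fill 25/49): 45 voxels remain
carve view 3 (along z, XY-mask fill 26/49): 24 voxels remain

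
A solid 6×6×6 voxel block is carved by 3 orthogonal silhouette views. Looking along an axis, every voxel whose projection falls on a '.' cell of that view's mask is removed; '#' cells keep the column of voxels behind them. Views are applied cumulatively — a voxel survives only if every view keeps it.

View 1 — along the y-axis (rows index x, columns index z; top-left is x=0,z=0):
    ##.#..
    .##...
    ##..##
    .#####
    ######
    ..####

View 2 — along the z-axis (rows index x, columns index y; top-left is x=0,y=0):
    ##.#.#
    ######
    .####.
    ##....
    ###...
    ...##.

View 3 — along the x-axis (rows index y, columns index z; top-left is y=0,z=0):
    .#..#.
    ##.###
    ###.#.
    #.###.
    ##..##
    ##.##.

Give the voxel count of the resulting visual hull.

before carving: 216 voxels (6×6×6)
[1] y-view keeps 24 columns → grid now 144
[2] z-view keeps 21 columns → grid now 76
[3] x-view keeps 23 columns → grid now 51

51 voxels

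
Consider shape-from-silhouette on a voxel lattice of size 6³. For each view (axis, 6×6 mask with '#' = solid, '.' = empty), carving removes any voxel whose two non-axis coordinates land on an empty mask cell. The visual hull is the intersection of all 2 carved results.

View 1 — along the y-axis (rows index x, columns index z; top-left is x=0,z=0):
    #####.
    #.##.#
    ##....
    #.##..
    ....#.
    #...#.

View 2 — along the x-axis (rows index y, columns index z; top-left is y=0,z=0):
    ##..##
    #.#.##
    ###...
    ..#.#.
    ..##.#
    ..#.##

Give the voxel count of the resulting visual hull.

before carving: 216 voxels (6×6×6)
  1. axis=1 (XZ plane), |mask|=17  ⇒  voxels=102
  2. axis=0 (YZ plane), |mask|=19  ⇒  voxels=53

remaining voxels: 53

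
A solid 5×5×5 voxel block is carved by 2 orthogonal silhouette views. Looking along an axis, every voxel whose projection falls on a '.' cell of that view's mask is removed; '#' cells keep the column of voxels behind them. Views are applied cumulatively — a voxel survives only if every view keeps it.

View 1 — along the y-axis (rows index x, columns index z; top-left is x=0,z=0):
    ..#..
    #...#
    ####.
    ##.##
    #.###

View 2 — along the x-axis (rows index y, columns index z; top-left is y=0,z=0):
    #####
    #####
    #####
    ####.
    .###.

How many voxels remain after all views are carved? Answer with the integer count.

initial block: 5^3 = 125
carve view 1 (along y, XZ-mask fill 15/25): 75 voxels remain
carve view 2 (along x, YZ-mask fill 22/25): 65 voxels remain

|visual hull| = 65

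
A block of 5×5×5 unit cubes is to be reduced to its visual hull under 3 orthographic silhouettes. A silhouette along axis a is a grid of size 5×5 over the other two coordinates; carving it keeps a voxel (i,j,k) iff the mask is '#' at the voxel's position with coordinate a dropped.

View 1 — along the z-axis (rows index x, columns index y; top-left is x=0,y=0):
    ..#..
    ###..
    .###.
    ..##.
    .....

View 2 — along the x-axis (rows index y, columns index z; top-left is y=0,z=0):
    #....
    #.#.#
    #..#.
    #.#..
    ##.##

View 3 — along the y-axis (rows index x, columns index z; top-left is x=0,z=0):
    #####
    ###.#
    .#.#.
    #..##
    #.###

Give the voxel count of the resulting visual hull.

initial block: 5^3 = 125
[1] z-view keeps 9 columns → grid now 45
[2] x-view keeps 12 columns → grid now 19
[3] y-view keeps 18 columns → grid now 11

11 voxels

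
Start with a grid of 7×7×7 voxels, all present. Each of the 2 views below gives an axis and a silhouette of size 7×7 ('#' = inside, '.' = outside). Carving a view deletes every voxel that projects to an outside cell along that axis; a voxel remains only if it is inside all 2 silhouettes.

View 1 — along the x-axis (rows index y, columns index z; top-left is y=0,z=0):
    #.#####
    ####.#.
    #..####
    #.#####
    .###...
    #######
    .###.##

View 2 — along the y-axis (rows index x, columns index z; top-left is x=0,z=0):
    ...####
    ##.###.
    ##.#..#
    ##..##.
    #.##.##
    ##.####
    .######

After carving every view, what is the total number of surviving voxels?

180 voxels

before carving: 343 voxels (7×7×7)
  1. axis=0 (YZ plane), |mask|=37  ⇒  voxels=259
  2. axis=1 (XZ plane), |mask|=34  ⇒  voxels=180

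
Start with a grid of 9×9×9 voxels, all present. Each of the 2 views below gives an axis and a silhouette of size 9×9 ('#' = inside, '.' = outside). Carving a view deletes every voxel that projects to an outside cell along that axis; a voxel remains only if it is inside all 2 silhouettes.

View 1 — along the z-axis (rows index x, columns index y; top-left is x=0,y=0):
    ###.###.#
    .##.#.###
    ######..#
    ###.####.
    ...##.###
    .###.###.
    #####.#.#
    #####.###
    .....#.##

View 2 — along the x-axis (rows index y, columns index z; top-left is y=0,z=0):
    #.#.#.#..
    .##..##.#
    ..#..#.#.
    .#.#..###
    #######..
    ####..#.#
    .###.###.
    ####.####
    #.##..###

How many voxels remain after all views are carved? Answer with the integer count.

before carving: 729 voxels (9×9×9)
after view 1 [z-axis, 56 of 81 cells solid] → remaining = 504
after view 2 [x-axis, 50 of 81 cells solid] → remaining = 312

|visual hull| = 312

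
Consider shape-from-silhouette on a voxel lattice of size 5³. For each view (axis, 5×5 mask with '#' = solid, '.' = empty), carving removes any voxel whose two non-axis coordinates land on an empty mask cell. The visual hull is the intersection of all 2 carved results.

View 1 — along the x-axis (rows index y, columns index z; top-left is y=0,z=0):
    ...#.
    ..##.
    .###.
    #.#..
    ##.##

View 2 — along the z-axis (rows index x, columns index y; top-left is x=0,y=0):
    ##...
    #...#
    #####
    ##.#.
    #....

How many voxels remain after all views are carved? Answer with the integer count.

start: 5×5×5 = 125 voxels
  1. axis=0 (YZ plane), |mask|=12  ⇒  voxels=60
  2. axis=2 (XY plane), |mask|=13  ⇒  voxels=26

remaining voxels: 26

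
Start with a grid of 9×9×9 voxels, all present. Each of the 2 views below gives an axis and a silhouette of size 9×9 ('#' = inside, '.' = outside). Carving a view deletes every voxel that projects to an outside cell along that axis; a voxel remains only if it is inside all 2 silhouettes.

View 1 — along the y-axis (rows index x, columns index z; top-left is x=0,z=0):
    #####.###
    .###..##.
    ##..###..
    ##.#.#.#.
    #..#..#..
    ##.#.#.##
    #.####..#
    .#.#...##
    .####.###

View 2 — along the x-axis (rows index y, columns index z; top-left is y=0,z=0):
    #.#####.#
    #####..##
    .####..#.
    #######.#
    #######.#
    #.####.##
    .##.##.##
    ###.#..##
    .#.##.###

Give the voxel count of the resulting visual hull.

full grid |V| = 729
[1] y-view keeps 49 columns → grid now 441
[2] x-view keeps 60 columns → grid now 325

|visual hull| = 325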